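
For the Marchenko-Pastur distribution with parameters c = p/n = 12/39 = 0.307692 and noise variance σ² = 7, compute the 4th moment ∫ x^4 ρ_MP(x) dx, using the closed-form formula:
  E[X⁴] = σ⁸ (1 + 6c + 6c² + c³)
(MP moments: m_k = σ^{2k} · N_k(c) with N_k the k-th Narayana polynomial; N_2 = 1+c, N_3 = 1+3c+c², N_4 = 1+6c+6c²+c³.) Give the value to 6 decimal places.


E[X⁴] = σ⁸ (1 + 6c + 6c² + c³) (fourth MP moment). With σ² = 7 (so σ⁸ = 2401) and c = 12/39 = 0.307692: E[X⁴] = 2401 · (1 + 6·0.307692 + 6·(0.307692)² + (0.307692)³) = 2401 · 3.443332.

So E[X^4] = 8267.439690.


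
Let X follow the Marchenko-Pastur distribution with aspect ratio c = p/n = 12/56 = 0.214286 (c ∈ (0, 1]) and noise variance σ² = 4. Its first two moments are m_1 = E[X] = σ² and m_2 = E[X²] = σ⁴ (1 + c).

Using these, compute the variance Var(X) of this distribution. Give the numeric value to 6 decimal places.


m_1 = E[X] = σ² = 4, so m_1² = 16.
m_2 = E[X²] = σ⁴ (1 + c) = 16 · (1 + 0.214286) = 16 · 1.214286 = 19.428571.
(Note m_2 − m_1² simplifies to c · σ⁴ = 0.214286 · 16.)

Var(X) = m_2 − m_1² = 19.428571 − 16 = 3.428571.


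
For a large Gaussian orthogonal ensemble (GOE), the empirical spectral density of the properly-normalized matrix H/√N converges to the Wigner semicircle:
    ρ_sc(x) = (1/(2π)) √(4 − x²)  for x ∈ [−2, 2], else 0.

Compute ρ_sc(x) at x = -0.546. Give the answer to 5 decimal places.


ρ_sc(x) = (1/(2π)) √(4 − x²). With x = -0.546:
  4 − x² = 4 − (-0.546)² = 4 − 0.298116 = 3.701884.
  √(4 − x²) = 1.924028.
  1/(2π) = 0.159155.
  ρ_sc(-0.546) = 0.159155 · 1.924028 = 0.306219.

Rounded to 5 decimal places: ρ_sc(-0.546) ≈ 0.30622.


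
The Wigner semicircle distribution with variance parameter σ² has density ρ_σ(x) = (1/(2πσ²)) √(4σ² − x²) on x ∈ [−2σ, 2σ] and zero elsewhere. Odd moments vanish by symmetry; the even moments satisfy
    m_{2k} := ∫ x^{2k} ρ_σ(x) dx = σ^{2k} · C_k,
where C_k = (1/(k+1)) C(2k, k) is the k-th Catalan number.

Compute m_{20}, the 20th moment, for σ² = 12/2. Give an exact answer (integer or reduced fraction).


By the scaled semicircle moment identity, m_{2k} = σ^{2k} · C_k with k = 10.
C_10 = (1/(k+1)) · C(2k, k) = (1/11) · C(20, 10) = (1/11) · 184756 = 16796.
σ^{2k} = (σ²)^k = (12/2)^10 = 60466176.

Therefore m_{20} = σ^{20} · C_10 = 60466176 · 16796 = 1015589892096.


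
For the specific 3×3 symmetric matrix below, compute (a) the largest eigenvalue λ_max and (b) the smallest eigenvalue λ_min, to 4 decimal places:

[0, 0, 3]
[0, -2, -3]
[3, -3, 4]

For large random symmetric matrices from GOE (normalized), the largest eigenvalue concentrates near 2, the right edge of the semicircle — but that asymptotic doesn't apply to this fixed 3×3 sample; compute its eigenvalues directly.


Since M is real symmetric, all three eigenvalues are real; they are the roots of det(λI − M) = λ³ − (tr M) λ² + s λ − det M, where s is the sum of the principal 2×2 minors.
tr M = 0 + (-2) + 4 = 2.
s = (0·(-2) − 0²) + (0·4 − 3²) + ((-2)·4 − (-3)²) = 0 + (-9) + (-17) = -26.
det M (expand along row 1) = 0·(-17) − 0·9 + 3·6 = 18.
Characteristic polynomial: λ³ − 2λ² − 26λ − 18 = 0.
Substitute λ = y + (tr M)/3 = y + 0.666667 to remove the quadratic term: y³ + p·y + q = 0 with p = s − (tr M)²/3 = -27.333333 and q = −2(tr M)³/27 + (tr M)·s/3 − det M = -35.925926.
Three real roots ⇒ use the trigonometric (Viète) form: r = 2√(−p/3) = 6.036923, φ = arccos(3q/(p·r)) = arccos(0.653162) = 0.859043 rad.
y_k = r·cos(φ/3 − 2πk/3) for k = 0, 1, 2 gives y = 5.791111, -1.418867, -4.372244.
λ_k = y_k + 0.666667 gives λ = 6.4578, -0.7522, -3.7056 (check: the sum is 2.0000 = tr M).

Hence λ_max = 6.4578 and λ_min = -3.7056.


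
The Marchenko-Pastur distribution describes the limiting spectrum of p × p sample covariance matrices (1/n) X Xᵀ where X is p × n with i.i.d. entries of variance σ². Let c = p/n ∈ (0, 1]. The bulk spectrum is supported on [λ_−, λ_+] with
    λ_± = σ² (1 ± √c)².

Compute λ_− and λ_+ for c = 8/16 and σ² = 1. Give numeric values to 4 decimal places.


c = 8/16 = 0.500000; √c = 0.707107.
λ_− = σ² (1 − √c)² = 1 · (1 − 0.707107)² = 1 · (0.292893)² = 0.085786.
λ_+ = σ² (1 + √c)² = 1 · (1 + 0.707107)² = 1 · (1.707107)² = 2.914214.

Rounded to 4 decimal places: λ_− ≈ 0.0858, λ_+ ≈ 2.9142.


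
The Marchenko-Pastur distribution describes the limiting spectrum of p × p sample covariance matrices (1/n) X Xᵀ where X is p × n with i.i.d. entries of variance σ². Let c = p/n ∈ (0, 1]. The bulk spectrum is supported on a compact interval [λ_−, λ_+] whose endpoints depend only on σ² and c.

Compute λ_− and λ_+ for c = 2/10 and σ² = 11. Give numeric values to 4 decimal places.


c = 2/10 = 0.200000; √c = 0.447214.
λ_− = σ² (1 − √c)² = 11 · (1 − 0.447214)² = 11 · (0.552786)² = 3.361301.
λ_+ = σ² (1 + √c)² = 11 · (1 + 0.447214)² = 11 · (1.447214)² = 23.038699.

Rounded to 4 decimal places: λ_− ≈ 3.3613, λ_+ ≈ 23.0387.


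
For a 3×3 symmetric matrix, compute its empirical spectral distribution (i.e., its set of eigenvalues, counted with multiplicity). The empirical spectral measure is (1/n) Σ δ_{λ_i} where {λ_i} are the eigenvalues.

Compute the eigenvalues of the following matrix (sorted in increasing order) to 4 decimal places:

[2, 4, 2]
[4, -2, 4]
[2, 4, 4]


Since M is real symmetric, all three eigenvalues are real; they are the roots of det(λI − M) = λ³ − (tr M) λ² + s λ − det M, where s is the sum of the principal 2×2 minors.
tr M = 2 + (-2) + 4 = 4.
s = (2·(-2) − 4²) + (2·4 − 2²) + ((-2)·4 − 4²) = -20 + 4 + (-24) = -40.
det M (expand along row 1) = 2·(-24) − 4·8 + 2·20 = -40.
Characteristic polynomial: λ³ − 4λ² − 40λ + 40 = 0.
Substitute λ = y + (tr M)/3 = y + 1.333333 to remove the quadratic term: y³ + p·y + q = 0 with p = s − (tr M)²/3 = -45.333333 and q = −2(tr M)³/27 + (tr M)·s/3 − det M = -18.074074.
Three real roots ⇒ use the trigonometric (Viète) form: r = 2√(−p/3) = 7.774603, φ = arccos(3q/(p·r)) = arccos(0.153844) = 1.416339 rad.
y_k = r·cos(φ/3 − 2πk/3) for k = 0, 1, 2 gives y = 6.924134, -0.400106, -6.524028.
λ_k = y_k + 1.333333 gives λ = 8.2575, 0.9332, -5.1907 (check: the sum is 4.0000 = tr M).

Eigenvalues sorted in increasing order: [-5.1907, 0.9332, 8.2575].


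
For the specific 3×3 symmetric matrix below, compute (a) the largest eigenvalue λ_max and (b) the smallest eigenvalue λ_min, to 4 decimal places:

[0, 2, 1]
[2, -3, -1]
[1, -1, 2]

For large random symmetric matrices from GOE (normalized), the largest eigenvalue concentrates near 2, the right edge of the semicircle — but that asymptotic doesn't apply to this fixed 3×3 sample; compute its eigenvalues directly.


Since M is real symmetric, all three eigenvalues are real; they are the roots of det(λI − M) = λ³ − (tr M) λ² + s λ − det M, where s is the sum of the principal 2×2 minors.
tr M = 0 + (-3) + 2 = -1.
s = (0·(-3) − 2²) + (0·2 − 1²) + ((-3)·2 − (-1)²) = -4 + (-1) + (-7) = -12.
det M (expand along row 1) = 0·(-7) − 2·5 + 1·1 = -9.
Characteristic polynomial: λ³ + λ² − 12λ + 9 = 0.
Substitute λ = y + (tr M)/3 = y − 0.333333 to remove the quadratic term: y³ + p·y + q = 0 with p = s − (tr M)²/3 = -12.333333 and q = −2(tr M)³/27 + (tr M)·s/3 − det M = 13.074074.
Three real roots ⇒ use the trigonometric (Viète) form: r = 2√(−p/3) = 4.055175, φ = arccos(3q/(p·r)) = arccos(-0.784228) = 2.472247 rad.
y_k = r·cos(φ/3 − 2πk/3) for k = 0, 1, 2 gives y = 2.754400, 1.200259, -3.954659.
λ_k = y_k − 0.333333 gives λ = 2.4211, 0.8669, -4.2880 (check: the sum is -1.0000 = tr M).

Hence λ_max = 2.4211 and λ_min = -4.2880.


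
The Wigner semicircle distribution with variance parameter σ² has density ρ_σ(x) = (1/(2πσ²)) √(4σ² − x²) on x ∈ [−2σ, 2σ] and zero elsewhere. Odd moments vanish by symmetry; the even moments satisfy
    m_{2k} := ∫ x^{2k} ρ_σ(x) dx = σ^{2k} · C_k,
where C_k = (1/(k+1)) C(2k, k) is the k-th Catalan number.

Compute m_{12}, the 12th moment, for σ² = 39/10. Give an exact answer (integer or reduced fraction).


By the scaled semicircle moment identity, m_{2k} = σ^{2k} · C_k with k = 6.
C_6 = (1/(k+1)) · C(2k, k) = (1/7) · C(12, 6) = (1/7) · 924 = 132.
σ^{2k} = (σ²)^k = (39/10)^6 = 3518743761/1000000.

Therefore m_{12} = σ^{12} · C_6 = (3518743761/1000000) · 132 = 116118544113/250000.


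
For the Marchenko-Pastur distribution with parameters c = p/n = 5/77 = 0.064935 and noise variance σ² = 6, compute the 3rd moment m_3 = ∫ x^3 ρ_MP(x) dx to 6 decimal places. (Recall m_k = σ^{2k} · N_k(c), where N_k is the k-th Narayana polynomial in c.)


E[X³] = σ⁶ (1 + 3c + c²) (third MP moment). With σ² = 6 (so σ⁶ = 216) and c = 5/77 = 0.064935: E[X³] = 216 · (1 + 3·0.064935 + (0.064935)²) = 216 · 1.199022.

So E[X^3] = 258.988700.


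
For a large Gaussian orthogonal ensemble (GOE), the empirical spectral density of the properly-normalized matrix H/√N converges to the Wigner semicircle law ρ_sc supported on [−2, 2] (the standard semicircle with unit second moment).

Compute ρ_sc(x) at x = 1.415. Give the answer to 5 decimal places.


ρ_sc(x) = (1/(2π)) √(4 − x²). With x = 1.415:
  4 − x² = 4 − (1.415)² = 4 − 2.002225 = 1.997775.
  √(4 − x²) = 1.413427.
  1/(2π) = 0.159155.
  ρ_sc(1.415) = 0.159155 · 1.413427 = 0.224954.

Rounded to 5 decimal places: ρ_sc(1.415) ≈ 0.22495.


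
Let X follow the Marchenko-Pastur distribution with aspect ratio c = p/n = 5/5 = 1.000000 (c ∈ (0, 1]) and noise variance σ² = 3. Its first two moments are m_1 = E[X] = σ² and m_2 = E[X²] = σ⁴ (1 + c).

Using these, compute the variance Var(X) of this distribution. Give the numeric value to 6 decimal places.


m_1 = E[X] = σ² = 3, so m_1² = 9.
m_2 = E[X²] = σ⁴ (1 + c) = 9 · (1 + 1.000000) = 9 · 2.000000 = 18.000000.
(Note m_2 − m_1² simplifies to c · σ⁴ = 1.000000 · 9.)

Var(X) = m_2 − m_1² = 18.000000 − 9 = 9.000000.


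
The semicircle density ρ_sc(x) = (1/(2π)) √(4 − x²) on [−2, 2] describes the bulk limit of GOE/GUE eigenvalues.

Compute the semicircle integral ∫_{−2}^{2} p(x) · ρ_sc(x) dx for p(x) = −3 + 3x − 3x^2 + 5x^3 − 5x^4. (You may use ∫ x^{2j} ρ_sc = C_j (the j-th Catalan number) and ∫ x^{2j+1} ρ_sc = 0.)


Write p(x) = Σ a_i x^i, split into monomials and integrate each against ρ_sc separately.
Using ∫ x^{2j} ρ_sc = C_j = (1/(j+1)) C(2j, j) (Catalan numbers) and ∫ x^{2j+1} ρ_sc = 0 (odd monomials vanish by symmetry):
  i = 0 (even): a_0 · C_{0} = -3 · 1 = -3
  i = 1 (odd): ∫ x^1 ρ_sc = 0 (vanishes)
  i = 2 (even): a_2 · C_{1} = -3 · 1 = -3
  i = 3 (odd): ∫ x^3 ρ_sc = 0 (vanishes)
  i = 4 (even): a_4 · C_{2} = -5 · 2 = -10

Summing the contributions: ∫_{−2}^{2} p(x) ρ_sc(x) dx = (-3) + (-3) + (-10) = -16.


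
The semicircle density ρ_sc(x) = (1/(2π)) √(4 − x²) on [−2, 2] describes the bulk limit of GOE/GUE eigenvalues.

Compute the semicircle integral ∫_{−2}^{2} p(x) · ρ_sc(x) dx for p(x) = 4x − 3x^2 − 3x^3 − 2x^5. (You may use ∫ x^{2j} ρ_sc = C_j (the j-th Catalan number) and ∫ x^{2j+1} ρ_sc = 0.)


Write p(x) = Σ a_i x^i, split into monomials and integrate each against ρ_sc separately.
Using ∫ x^{2j} ρ_sc = C_j = (1/(j+1)) C(2j, j) (Catalan numbers) and ∫ x^{2j+1} ρ_sc = 0 (odd monomials vanish by symmetry):
  i = 1 (odd): ∫ x^1 ρ_sc = 0 (vanishes)
  i = 2 (even): a_2 · C_{1} = -3 · 1 = -3
  i = 3 (odd): ∫ x^3 ρ_sc = 0 (vanishes)
  i = 5 (odd): ∫ x^5 ρ_sc = 0 (vanishes)

Summing the contributions: ∫_{−2}^{2} p(x) ρ_sc(x) dx = -3.


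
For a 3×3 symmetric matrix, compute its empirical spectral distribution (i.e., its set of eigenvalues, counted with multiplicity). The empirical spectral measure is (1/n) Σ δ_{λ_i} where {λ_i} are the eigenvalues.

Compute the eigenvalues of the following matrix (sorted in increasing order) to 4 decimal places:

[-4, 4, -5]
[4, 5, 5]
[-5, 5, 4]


Since M is real symmetric, all three eigenvalues are real; they are the roots of det(λI − M) = λ³ − (tr M) λ² + s λ − det M, where s is the sum of the principal 2×2 minors.
tr M = -4 + 5 + 4 = 5.
s = ((-4)·5 − 4²) + ((-4)·4 − (-5)²) + (5·4 − 5²) = -36 + (-41) + (-5) = -82.
det M (expand along row 1) = (-4)·(-5) − 4·41 + (-5)·45 = -369.
Characteristic polynomial: λ³ − 5λ² − 82λ + 369 = 0.
Substitute λ = y + (tr M)/3 = y + 1.666667 to remove the quadratic term: y³ + p·y + q = 0 with p = s − (tr M)²/3 = -90.333333 and q = −2(tr M)³/27 + (tr M)·s/3 − det M = 223.074074.
Three real roots ⇒ use the trigonometric (Viète) form: r = 2√(−p/3) = 10.974718, φ = arccos(3q/(p·r)) = arccos(-0.675039) = 2.311814 rad.
y_k = r·cos(φ/3 − 2πk/3) for k = 0, 1, 2 gives y = 7.874246, 2.683339, -10.557585.
λ_k = y_k + 1.666667 gives λ = 9.5409, 4.3500, -8.8909 (check: the sum is 5.0000 = tr M).

Eigenvalues sorted in increasing order: [-8.8909, 4.3500, 9.5409].


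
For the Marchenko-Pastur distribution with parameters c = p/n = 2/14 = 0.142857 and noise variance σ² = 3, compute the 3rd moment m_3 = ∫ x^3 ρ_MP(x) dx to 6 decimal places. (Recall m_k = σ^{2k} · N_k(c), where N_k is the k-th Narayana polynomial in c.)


E[X³] = σ⁶ (1 + 3c + c²) (third MP moment). With σ² = 3 (so σ⁶ = 27) and c = 2/14 = 0.142857: E[X³] = 27 · (1 + 3·0.142857 + (0.142857)²) = 27 · 1.448980.

So E[X^3] = 39.122449.


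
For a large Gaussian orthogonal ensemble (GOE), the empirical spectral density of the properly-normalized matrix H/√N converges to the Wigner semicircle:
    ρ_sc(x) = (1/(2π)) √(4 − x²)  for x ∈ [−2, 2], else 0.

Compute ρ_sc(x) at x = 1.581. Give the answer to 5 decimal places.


ρ_sc(x) = (1/(2π)) √(4 − x²). With x = 1.581:
  4 − x² = 4 − (1.581)² = 4 − 2.499561 = 1.500439.
  √(4 − x²) = 1.224924.
  1/(2π) = 0.159155.
  ρ_sc(1.581) = 0.159155 · 1.224924 = 0.194953.

Rounded to 5 decimal places: ρ_sc(1.581) ≈ 0.19495.


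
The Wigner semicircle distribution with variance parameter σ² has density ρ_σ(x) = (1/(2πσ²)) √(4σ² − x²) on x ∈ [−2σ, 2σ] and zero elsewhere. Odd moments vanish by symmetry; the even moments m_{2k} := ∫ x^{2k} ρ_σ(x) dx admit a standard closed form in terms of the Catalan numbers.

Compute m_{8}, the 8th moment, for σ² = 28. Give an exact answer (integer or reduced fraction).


By the scaled semicircle moment identity, m_{2k} = σ^{2k} · C_k with k = 4.
C_4 = (1/(k+1)) · C(2k, k) = (1/5) · C(8, 4) = (1/5) · 70 = 14.
σ^{2k} = (σ²)^k = (28)^4 = 614656.

Therefore m_{8} = σ^{8} · C_4 = 614656 · 14 = 8605184.


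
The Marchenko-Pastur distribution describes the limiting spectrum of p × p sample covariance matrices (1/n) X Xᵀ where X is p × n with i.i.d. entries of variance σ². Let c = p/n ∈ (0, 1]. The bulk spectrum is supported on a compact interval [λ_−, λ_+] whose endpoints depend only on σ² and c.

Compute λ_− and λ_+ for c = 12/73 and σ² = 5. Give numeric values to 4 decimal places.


c = 12/73 = 0.164384; √c = 0.405442.
λ_− = σ² (1 − √c)² = 5 · (1 − 0.405442)² = 5 · (0.594558)² = 1.767494.
λ_+ = σ² (1 + √c)² = 5 · (1 + 0.405442)² = 5 · (1.405442)² = 9.876342.

Rounded to 4 decimal places: λ_− ≈ 1.7675, λ_+ ≈ 9.8763.


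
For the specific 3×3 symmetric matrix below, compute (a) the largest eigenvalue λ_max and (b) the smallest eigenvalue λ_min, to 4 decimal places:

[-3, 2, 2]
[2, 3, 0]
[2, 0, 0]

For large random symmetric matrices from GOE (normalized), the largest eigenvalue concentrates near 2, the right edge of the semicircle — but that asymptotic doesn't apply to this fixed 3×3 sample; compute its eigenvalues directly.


Since M is real symmetric, all three eigenvalues are real; they are the roots of det(λI − M) = λ³ − (tr M) λ² + s λ − det M, where s is the sum of the principal 2×2 minors.
tr M = -3 + 3 + 0 = 0.
s = ((-3)·3 − 2²) + ((-3)·0 − 2²) + (3·0 − 0²) = -13 + (-4) + 0 = -17.
det M (expand along row 1) = (-3)·0 − 2·0 + 2·(-6) = -12.
Characteristic polynomial: λ³ − 17λ + 12 = 0.
Substitute λ = y + (tr M)/3 = y + 0.000000 to remove the quadratic term: y³ + p·y + q = 0 with p = s − (tr M)²/3 = -17.000000 and q = −2(tr M)³/27 + (tr M)·s/3 − det M = 12.000000.
Three real roots ⇒ use the trigonometric (Viète) form: r = 2√(−p/3) = 4.760952, φ = arccos(3q/(p·r)) = arccos(-0.444795) = 2.031742 rad.
y_k = r·cos(φ/3 − 2πk/3) for k = 0, 1, 2 gives y = 3.710214, 0.728638, -4.438851.
λ_k = y_k + 0.000000 gives λ = 3.7102, 0.7286, -4.4389 (check: the sum is 0.0000 = tr M).

Hence λ_max = 3.7102 and λ_min = -4.4389.


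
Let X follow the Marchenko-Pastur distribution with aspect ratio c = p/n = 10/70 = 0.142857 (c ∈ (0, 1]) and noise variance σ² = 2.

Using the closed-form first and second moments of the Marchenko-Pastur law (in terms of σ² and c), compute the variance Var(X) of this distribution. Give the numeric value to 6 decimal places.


Recall the MP moments m_1 = E[X] = σ² and m_2 = E[X²] = σ⁴ (1 + c).
m_1 = E[X] = σ² = 2, so m_1² = 4.
m_2 = E[X²] = σ⁴ (1 + c) = 4 · (1 + 0.142857) = 4 · 1.142857 = 4.571429.
(Note m_2 − m_1² simplifies to c · σ⁴ = 0.142857 · 4.)

Var(X) = m_2 − m_1² = 4.571429 − 4 = 0.571429.


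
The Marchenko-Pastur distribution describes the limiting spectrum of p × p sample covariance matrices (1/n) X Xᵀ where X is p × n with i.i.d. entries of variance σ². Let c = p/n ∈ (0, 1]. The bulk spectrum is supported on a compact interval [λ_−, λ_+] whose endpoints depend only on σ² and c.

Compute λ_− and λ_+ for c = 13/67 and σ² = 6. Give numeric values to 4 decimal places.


c = 13/67 = 0.194030; √c = 0.440488.
λ_− = σ² (1 − √c)² = 6 · (1 − 0.440488)² = 6 · (0.559512)² = 1.878321.
λ_+ = σ² (1 + √c)² = 6 · (1 + 0.440488)² = 6 · (1.440488)² = 12.450037.

Rounded to 4 decimal places: λ_− ≈ 1.8783, λ_+ ≈ 12.4500.


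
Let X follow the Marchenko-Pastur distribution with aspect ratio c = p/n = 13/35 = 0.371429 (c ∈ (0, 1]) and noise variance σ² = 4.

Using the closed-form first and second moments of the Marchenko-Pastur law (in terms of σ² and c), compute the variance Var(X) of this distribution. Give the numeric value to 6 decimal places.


Recall the MP moments m_1 = E[X] = σ² and m_2 = E[X²] = σ⁴ (1 + c).
m_1 = E[X] = σ² = 4, so m_1² = 16.
m_2 = E[X²] = σ⁴ (1 + c) = 16 · (1 + 0.371429) = 16 · 1.371429 = 21.942857.
(Note m_2 − m_1² simplifies to c · σ⁴ = 0.371429 · 16.)

Var(X) = m_2 − m_1² = 21.942857 − 16 = 5.942857.


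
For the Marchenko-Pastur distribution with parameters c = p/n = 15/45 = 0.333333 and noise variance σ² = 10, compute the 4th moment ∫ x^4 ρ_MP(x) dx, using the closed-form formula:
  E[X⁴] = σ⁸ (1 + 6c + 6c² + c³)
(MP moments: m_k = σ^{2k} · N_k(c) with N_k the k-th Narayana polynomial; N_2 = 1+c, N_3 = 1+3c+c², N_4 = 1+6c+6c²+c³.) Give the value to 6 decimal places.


E[X⁴] = σ⁸ (1 + 6c + 6c² + c³) (fourth MP moment). With σ² = 10 (so σ⁸ = 10000) and c = 15/45 = 0.333333: E[X⁴] = 10000 · (1 + 6·0.333333 + 6·(0.333333)² + (0.333333)³) = 10000 · 3.703704.

So E[X^4] = 37037.037037.


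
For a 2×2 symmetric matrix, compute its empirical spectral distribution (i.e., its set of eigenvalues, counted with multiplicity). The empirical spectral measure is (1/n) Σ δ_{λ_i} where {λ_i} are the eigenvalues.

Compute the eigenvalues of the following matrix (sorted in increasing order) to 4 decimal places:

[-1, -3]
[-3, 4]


Since M is real symmetric, both eigenvalues are real; they are the roots of det(λI − M) = λ² − (tr M) λ + det M.
tr M = -1 + 4 = 3.
det M = (-1)·4 − (-3)² = -4 − 9 = -13.
Characteristic polynomial: λ² − 3λ − 13 = 0.
Discriminant Δ = (tr M)² − 4·det M = 9 − (-52) = 61; √Δ = 7.810250.
λ = (tr M ± √Δ)/2 = (3 ± 7.810250)/2, giving (tr M − √Δ)/2 = -2.4051 and (tr M + √Δ)/2 = 5.4051.

Eigenvalues sorted in increasing order: [-2.4051, 5.4051].


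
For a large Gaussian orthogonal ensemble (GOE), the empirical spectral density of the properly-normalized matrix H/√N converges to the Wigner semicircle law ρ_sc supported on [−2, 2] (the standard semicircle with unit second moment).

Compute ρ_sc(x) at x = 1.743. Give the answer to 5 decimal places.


ρ_sc(x) = (1/(2π)) √(4 − x²). With x = 1.743:
  4 − x² = 4 − (1.743)² = 4 − 3.038049 = 0.961951.
  √(4 − x²) = 0.980791.
  1/(2π) = 0.159155.
  ρ_sc(1.743) = 0.159155 · 0.980791 = 0.156098.

Rounded to 5 decimal places: ρ_sc(1.743) ≈ 0.15610.


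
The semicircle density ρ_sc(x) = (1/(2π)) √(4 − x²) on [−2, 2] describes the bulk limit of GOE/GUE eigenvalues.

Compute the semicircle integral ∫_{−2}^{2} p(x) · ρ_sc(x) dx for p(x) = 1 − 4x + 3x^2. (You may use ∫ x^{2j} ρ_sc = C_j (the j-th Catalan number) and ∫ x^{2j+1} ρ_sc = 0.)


Write p(x) = Σ a_i x^i, split into monomials and integrate each against ρ_sc separately.
Using ∫ x^{2j} ρ_sc = C_j = (1/(j+1)) C(2j, j) (Catalan numbers) and ∫ x^{2j+1} ρ_sc = 0 (odd monomials vanish by symmetry):
  i = 0 (even): a_0 · C_{0} = 1 · 1 = 1
  i = 1 (odd): ∫ x^1 ρ_sc = 0 (vanishes)
  i = 2 (even): a_2 · C_{1} = 3 · 1 = 3

Summing the contributions: ∫_{−2}^{2} p(x) ρ_sc(x) dx = 1 + 3 = 4.


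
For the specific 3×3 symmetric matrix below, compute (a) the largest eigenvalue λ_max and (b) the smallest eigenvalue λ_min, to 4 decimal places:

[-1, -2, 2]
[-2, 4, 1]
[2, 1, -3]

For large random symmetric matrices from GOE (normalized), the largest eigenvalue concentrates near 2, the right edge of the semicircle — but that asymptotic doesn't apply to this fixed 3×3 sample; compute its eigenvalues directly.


Since M is real symmetric, all three eigenvalues are real; they are the roots of det(λI − M) = λ³ − (tr M) λ² + s λ − det M, where s is the sum of the principal 2×2 minors.
tr M = -1 + 4 + (-3) = 0.
s = ((-1)·4 − (-2)²) + ((-1)·(-3) − 2²) + (4·(-3) − 1²) = -8 + (-1) + (-13) = -22.
det M (expand along row 1) = (-1)·(-13) − (-2)·4 + 2·(-10) = 1.
Characteristic polynomial: λ³ − 22λ − 1 = 0.
Substitute λ = y + (tr M)/3 = y + 0.000000 to remove the quadratic term: y³ + p·y + q = 0 with p = s − (tr M)²/3 = -22.000000 and q = −2(tr M)³/27 + (tr M)·s/3 − det M = -1.000000.
Three real roots ⇒ use the trigonometric (Viète) form: r = 2√(−p/3) = 5.416026, φ = arccos(3q/(p·r)) = arccos(0.025178) = 1.545616 rad.
y_k = r·cos(φ/3 − 2πk/3) for k = 0, 1, 2 gives y = 4.712980, -0.045459, -4.667521.
λ_k = y_k + 0.000000 gives λ = 4.7130, -0.0455, -4.6675 (check: the sum is 0.0000 = tr M).

Hence λ_max = 4.7130 and λ_min = -4.6675.


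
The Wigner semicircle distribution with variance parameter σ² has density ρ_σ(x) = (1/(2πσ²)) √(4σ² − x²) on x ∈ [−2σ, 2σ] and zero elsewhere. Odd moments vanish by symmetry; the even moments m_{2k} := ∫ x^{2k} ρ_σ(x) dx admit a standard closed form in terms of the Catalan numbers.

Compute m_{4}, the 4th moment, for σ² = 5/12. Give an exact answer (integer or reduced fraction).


By the scaled semicircle moment identity, m_{2k} = σ^{2k} · C_k with k = 2.
C_2 = (1/(k+1)) · C(2k, k) = (1/3) · C(4, 2) = (1/3) · 6 = 2.
σ^{2k} = (σ²)^k = (5/12)^2 = 25/144.

Therefore m_{4} = σ^{4} · C_2 = (25/144) · 2 = 25/72.


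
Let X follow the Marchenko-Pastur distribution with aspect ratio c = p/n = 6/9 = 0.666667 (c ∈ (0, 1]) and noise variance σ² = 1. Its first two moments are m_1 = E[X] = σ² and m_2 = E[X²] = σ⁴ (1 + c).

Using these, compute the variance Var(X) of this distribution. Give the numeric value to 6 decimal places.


m_1 = E[X] = σ² = 1, so m_1² = 1.
m_2 = E[X²] = σ⁴ (1 + c) = 1 · (1 + 0.666667) = 1 · 1.666667 = 1.666667.
(Note m_2 − m_1² simplifies to c · σ⁴ = 0.666667 · 1.)

Var(X) = m_2 − m_1² = 1.666667 − 1 = 0.666667.


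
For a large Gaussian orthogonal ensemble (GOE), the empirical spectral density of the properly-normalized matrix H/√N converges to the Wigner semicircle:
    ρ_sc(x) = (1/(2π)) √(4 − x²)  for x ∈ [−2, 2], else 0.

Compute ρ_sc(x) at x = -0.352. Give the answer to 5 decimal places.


ρ_sc(x) = (1/(2π)) √(4 − x²). With x = -0.352:
  4 − x² = 4 − (-0.352)² = 4 − 0.123904 = 3.876096.
  √(4 − x²) = 1.968780.
  1/(2π) = 0.159155.
  ρ_sc(-0.352) = 0.159155 · 1.968780 = 0.313341.

Rounded to 5 decimal places: ρ_sc(-0.352) ≈ 0.31334.


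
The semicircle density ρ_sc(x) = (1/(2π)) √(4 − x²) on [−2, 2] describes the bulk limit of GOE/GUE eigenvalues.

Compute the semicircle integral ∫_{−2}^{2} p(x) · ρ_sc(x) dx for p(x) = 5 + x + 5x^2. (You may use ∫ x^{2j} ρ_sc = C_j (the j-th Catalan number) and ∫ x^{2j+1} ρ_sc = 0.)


Write p(x) = Σ a_i x^i, split into monomials and integrate each against ρ_sc separately.
Using ∫ x^{2j} ρ_sc = C_j = (1/(j+1)) C(2j, j) (Catalan numbers) and ∫ x^{2j+1} ρ_sc = 0 (odd monomials vanish by symmetry):
  i = 0 (even): a_0 · C_{0} = 5 · 1 = 5
  i = 1 (odd): ∫ x^1 ρ_sc = 0 (vanishes)
  i = 2 (even): a_2 · C_{1} = 5 · 1 = 5

Summing the contributions: ∫_{−2}^{2} p(x) ρ_sc(x) dx = 5 + 5 = 10.


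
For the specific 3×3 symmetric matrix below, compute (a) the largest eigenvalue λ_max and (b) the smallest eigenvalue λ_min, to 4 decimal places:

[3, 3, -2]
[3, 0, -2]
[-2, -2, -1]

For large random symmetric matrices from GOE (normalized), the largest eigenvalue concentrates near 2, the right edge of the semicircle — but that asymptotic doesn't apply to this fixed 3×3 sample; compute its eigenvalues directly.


Since M is real symmetric, all three eigenvalues are real; they are the roots of det(λI − M) = λ³ − (tr M) λ² + s λ − det M, where s is the sum of the principal 2×2 minors.
tr M = 3 + 0 + (-1) = 2.
s = (3·0 − 3²) + (3·(-1) − (-2)²) + (0·(-1) − (-2)²) = -9 + (-7) + (-4) = -20.
det M (expand along row 1) = 3·(-4) − 3·(-7) + (-2)·(-6) = 21.
Characteristic polynomial: λ³ − 2λ² − 20λ − 21 = 0.
Substitute λ = y + (tr M)/3 = y + 0.666667 to remove the quadratic term: y³ + p·y + q = 0 with p = s − (tr M)²/3 = -21.333333 and q = −2(tr M)³/27 + (tr M)·s/3 − det M = -34.925926.
Three real roots ⇒ use the trigonometric (Viète) form: r = 2√(−p/3) = 5.333333, φ = arccos(3q/(p·r)) = arccos(0.920898) = 0.400417 rad.
y_k = r·cos(φ/3 − 2πk/3) for k = 0, 1, 2 gives y = 5.285897, -2.028295, -3.257603.
λ_k = y_k + 0.666667 gives λ = 5.9526, -1.3616, -2.5909 (check: the sum is 2.0000 = tr M).

Hence λ_max = 5.9526 and λ_min = -2.5909.


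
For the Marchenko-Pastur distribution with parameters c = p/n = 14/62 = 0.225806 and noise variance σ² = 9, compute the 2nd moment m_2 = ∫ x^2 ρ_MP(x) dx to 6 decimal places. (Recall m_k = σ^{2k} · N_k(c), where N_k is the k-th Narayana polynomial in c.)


E[X²] = σ⁴ (1 + c) (second MP moment). With σ² = 9 (so σ⁴ = 81) and c = 14/62 = 0.225806: E[X²] = 81 · (1 + 0.225806) = 81 · 1.225806.

So E[X^2] = 99.290323.


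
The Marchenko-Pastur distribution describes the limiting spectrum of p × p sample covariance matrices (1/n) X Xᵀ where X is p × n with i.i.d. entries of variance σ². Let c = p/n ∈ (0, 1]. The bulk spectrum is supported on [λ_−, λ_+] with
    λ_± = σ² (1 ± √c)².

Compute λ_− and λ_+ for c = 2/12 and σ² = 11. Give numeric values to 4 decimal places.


c = 2/12 = 0.166667; √c = 0.408248.
λ_− = σ² (1 − √c)² = 11 · (1 − 0.408248)² = 11 · (0.591752)² = 3.851871.
λ_+ = σ² (1 + √c)² = 11 · (1 + 0.408248)² = 11 · (1.408248)² = 21.814796.

Rounded to 4 decimal places: λ_− ≈ 3.8519, λ_+ ≈ 21.8148.


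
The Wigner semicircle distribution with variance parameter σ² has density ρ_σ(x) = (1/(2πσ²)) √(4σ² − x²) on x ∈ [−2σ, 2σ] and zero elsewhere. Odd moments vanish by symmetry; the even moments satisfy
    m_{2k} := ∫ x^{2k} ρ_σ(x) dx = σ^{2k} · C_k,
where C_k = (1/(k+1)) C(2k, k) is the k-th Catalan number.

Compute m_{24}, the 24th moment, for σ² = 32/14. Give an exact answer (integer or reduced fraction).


By the scaled semicircle moment identity, m_{2k} = σ^{2k} · C_k with k = 12.
C_12 = (1/(k+1)) · C(2k, k) = (1/13) · C(24, 12) = (1/13) · 2704156 = 208012.
σ^{2k} = (σ²)^k = (32/14)^12 = 281474976710656/13841287201.

Therefore m_{24} = σ^{24} · C_12 = (281474976710656/13841287201) · 208012 = 8364310407933853696/1977326743.


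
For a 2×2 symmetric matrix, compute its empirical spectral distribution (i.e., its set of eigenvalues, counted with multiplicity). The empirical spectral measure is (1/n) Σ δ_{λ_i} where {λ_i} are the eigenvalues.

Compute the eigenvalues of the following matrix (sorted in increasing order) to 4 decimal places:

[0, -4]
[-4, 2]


Since M is real symmetric, both eigenvalues are real; they are the roots of det(λI − M) = λ² − (tr M) λ + det M.
tr M = 0 + 2 = 2.
det M = 0·2 − (-4)² = 0 − 16 = -16.
Characteristic polynomial: λ² − 2λ − 16 = 0.
Discriminant Δ = (tr M)² − 4·det M = 4 − (-64) = 68; √Δ = 8.246211.
λ = (tr M ± √Δ)/2 = (2 ± 8.246211)/2, giving (tr M − √Δ)/2 = -3.1231 and (tr M + √Δ)/2 = 5.1231.

Eigenvalues sorted in increasing order: [-3.1231, 5.1231].


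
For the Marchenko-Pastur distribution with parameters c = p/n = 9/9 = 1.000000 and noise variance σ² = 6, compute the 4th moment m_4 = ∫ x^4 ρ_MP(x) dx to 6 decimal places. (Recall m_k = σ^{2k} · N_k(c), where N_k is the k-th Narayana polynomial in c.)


E[X⁴] = σ⁸ (1 + 6c + 6c² + c³) (fourth MP moment). With σ² = 6 (so σ⁸ = 1296) and c = 9/9 = 1.000000: E[X⁴] = 1296 · (1 + 6·1.000000 + 6·(1.000000)² + (1.000000)³) = 1296 · 14.000000.

So E[X^4] = 18144.000000.


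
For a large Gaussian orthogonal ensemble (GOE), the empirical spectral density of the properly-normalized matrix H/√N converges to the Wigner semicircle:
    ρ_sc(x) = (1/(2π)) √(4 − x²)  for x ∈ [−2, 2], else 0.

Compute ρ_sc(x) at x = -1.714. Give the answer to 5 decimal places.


ρ_sc(x) = (1/(2π)) √(4 − x²). With x = -1.714:
  4 − x² = 4 − (-1.714)² = 4 − 2.937796 = 1.062204.
  √(4 − x²) = 1.030633.
  1/(2π) = 0.159155.
  ρ_sc(-1.714) = 0.159155 · 1.030633 = 0.164030.

Rounded to 5 decimal places: ρ_sc(-1.714) ≈ 0.16403.


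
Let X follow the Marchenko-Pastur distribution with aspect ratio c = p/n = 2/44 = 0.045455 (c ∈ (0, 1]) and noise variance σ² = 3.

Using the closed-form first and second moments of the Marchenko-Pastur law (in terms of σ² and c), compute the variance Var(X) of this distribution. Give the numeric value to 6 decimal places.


Recall the MP moments m_1 = E[X] = σ² and m_2 = E[X²] = σ⁴ (1 + c).
m_1 = E[X] = σ² = 3, so m_1² = 9.
m_2 = E[X²] = σ⁴ (1 + c) = 9 · (1 + 0.045455) = 9 · 1.045455 = 9.409091.
(Note m_2 − m_1² simplifies to c · σ⁴ = 0.045455 · 9.)

Var(X) = m_2 − m_1² = 9.409091 − 9 = 0.409091.


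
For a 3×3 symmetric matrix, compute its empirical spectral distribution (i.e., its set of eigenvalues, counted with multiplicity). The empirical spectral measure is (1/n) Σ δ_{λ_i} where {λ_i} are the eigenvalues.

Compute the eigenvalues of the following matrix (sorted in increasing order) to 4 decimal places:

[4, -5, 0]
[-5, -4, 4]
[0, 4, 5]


Since M is real symmetric, all three eigenvalues are real; they are the roots of det(λI − M) = λ³ − (tr M) λ² + s λ − det M, where s is the sum of the principal 2×2 minors.
tr M = 4 + (-4) + 5 = 5.
s = (4·(-4) − (-5)²) + (4·5 − 0²) + ((-4)·5 − 4²) = -41 + 20 + (-36) = -57.
det M (expand along row 1) = 4·(-36) − (-5)·(-25) + 0·(-20) = -269.
Characteristic polynomial: λ³ − 5λ² − 57λ + 269 = 0.
Substitute λ = y + (tr M)/3 = y + 1.666667 to remove the quadratic term: y³ + p·y + q = 0 with p = s − (tr M)²/3 = -65.333333 and q = −2(tr M)³/27 + (tr M)·s/3 − det M = 164.740741.
Three real roots ⇒ use the trigonometric (Viète) form: r = 2√(−p/3) = 9.333333, φ = arccos(3q/(p·r)) = arccos(-0.810496) = 2.515794 rad.
y_k = r·cos(φ/3 − 2πk/3) for k = 0, 1, 2 gives y = 6.239391, 2.891614, -9.131004.
λ_k = y_k + 1.666667 gives λ = 7.9061, 4.5583, -7.4643 (check: the sum is 5.0000 = tr M).

Eigenvalues sorted in increasing order: [-7.4643, 4.5583, 7.9061].


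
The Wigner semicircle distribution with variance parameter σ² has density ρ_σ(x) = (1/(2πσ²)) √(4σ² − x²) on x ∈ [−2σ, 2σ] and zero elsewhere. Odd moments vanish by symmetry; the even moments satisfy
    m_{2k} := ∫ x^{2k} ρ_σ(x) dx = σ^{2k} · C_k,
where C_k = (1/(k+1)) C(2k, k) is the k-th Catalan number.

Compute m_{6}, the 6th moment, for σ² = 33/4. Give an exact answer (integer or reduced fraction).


By the scaled semicircle moment identity, m_{2k} = σ^{2k} · C_k with k = 3.
C_3 = (1/(k+1)) · C(2k, k) = (1/4) · C(6, 3) = (1/4) · 20 = 5.
σ^{2k} = (σ²)^k = (33/4)^3 = 35937/64.

Therefore m_{6} = σ^{6} · C_3 = (35937/64) · 5 = 179685/64.


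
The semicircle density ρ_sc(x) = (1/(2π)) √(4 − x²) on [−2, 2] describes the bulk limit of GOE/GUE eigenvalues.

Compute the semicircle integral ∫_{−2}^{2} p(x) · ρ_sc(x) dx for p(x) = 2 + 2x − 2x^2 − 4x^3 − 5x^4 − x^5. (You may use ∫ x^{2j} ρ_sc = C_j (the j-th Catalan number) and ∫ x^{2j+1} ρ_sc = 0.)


Write p(x) = Σ a_i x^i, split into monomials and integrate each against ρ_sc separately.
Using ∫ x^{2j} ρ_sc = C_j = (1/(j+1)) C(2j, j) (Catalan numbers) and ∫ x^{2j+1} ρ_sc = 0 (odd monomials vanish by symmetry):
  i = 0 (even): a_0 · C_{0} = 2 · 1 = 2
  i = 1 (odd): ∫ x^1 ρ_sc = 0 (vanishes)
  i = 2 (even): a_2 · C_{1} = -2 · 1 = -2
  i = 3 (odd): ∫ x^3 ρ_sc = 0 (vanishes)
  i = 4 (even): a_4 · C_{2} = -5 · 2 = -10
  i = 5 (odd): ∫ x^5 ρ_sc = 0 (vanishes)

Summing the contributions: ∫_{−2}^{2} p(x) ρ_sc(x) dx = 2 + (-2) + (-10) = -10.


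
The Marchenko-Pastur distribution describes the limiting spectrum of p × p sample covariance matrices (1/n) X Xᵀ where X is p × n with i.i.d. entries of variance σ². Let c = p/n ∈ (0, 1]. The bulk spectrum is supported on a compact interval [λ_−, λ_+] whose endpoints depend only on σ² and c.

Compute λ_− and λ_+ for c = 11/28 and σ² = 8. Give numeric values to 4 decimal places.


c = 11/28 = 0.392857; √c = 0.626783.
λ_− = σ² (1 − √c)² = 8 · (1 − 0.626783)² = 8 · (0.373217)² = 1.114326.
λ_+ = σ² (1 + √c)² = 8 · (1 + 0.626783)² = 8 · (1.626783)² = 21.171388.

Rounded to 4 decimal places: λ_− ≈ 1.1143, λ_+ ≈ 21.1714.


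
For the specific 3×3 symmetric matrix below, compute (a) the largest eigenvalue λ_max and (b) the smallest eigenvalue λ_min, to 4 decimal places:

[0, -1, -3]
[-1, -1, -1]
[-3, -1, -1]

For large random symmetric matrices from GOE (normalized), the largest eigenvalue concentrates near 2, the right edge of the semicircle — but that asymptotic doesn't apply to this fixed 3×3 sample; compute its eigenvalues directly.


Since M is real symmetric, all three eigenvalues are real; they are the roots of det(λI − M) = λ³ − (tr M) λ² + s λ − det M, where s is the sum of the principal 2×2 minors.
tr M = 0 + (-1) + (-1) = -2.
s = (0·(-1) − (-1)²) + (0·(-1) − (-3)²) + ((-1)·(-1) − (-1)²) = -1 + (-9) + 0 = -10.
det M (expand along row 1) = 0·0 − (-1)·(-2) + (-3)·(-2) = 4.
Characteristic polynomial: λ³ + 2λ² − 10λ − 4 = 0.
Substitute λ = y + (tr M)/3 = y − 0.666667 to remove the quadratic term: y³ + p·y + q = 0 with p = s − (tr M)²/3 = -11.333333 and q = −2(tr M)³/27 + (tr M)·s/3 − det M = 3.259259.
Three real roots ⇒ use the trigonometric (Viète) form: r = 2√(−p/3) = 3.887301, φ = arccos(3q/(p·r)) = arccos(-0.221939) = 1.794599 rad.
y_k = r·cos(φ/3 − 2πk/3) for k = 0, 1, 2 gives y = 3.212274, 0.289728, -3.502002.
λ_k = y_k − 0.666667 gives λ = 2.5456, -0.3769, -4.1687 (check: the sum is -2.0000 = tr M).

Hence λ_max = 2.5456 and λ_min = -4.1687.


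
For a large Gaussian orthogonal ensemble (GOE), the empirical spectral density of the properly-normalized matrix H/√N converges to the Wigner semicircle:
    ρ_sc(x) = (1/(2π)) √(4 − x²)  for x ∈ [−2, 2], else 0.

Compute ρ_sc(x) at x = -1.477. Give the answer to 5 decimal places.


ρ_sc(x) = (1/(2π)) √(4 − x²). With x = -1.477:
  4 − x² = 4 − (-1.477)² = 4 − 2.181529 = 1.818471.
  √(4 − x²) = 1.348507.
  1/(2π) = 0.159155.
  ρ_sc(-1.477) = 0.159155 · 1.348507 = 0.214622.

Rounded to 5 decimal places: ρ_sc(-1.477) ≈ 0.21462.


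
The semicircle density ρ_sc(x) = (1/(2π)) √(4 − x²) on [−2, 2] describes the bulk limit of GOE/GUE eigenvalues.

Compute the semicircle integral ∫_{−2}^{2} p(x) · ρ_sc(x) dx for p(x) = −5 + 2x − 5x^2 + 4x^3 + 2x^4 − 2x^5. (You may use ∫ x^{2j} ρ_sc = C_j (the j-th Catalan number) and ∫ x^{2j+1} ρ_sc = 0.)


Write p(x) = Σ a_i x^i, split into monomials and integrate each against ρ_sc separately.
Using ∫ x^{2j} ρ_sc = C_j = (1/(j+1)) C(2j, j) (Catalan numbers) and ∫ x^{2j+1} ρ_sc = 0 (odd monomials vanish by symmetry):
  i = 0 (even): a_0 · C_{0} = -5 · 1 = -5
  i = 1 (odd): ∫ x^1 ρ_sc = 0 (vanishes)
  i = 2 (even): a_2 · C_{1} = -5 · 1 = -5
  i = 3 (odd): ∫ x^3 ρ_sc = 0 (vanishes)
  i = 4 (even): a_4 · C_{2} = 2 · 2 = 4
  i = 5 (odd): ∫ x^5 ρ_sc = 0 (vanishes)

Summing the contributions: ∫_{−2}^{2} p(x) ρ_sc(x) dx = (-5) + (-5) + 4 = -6.


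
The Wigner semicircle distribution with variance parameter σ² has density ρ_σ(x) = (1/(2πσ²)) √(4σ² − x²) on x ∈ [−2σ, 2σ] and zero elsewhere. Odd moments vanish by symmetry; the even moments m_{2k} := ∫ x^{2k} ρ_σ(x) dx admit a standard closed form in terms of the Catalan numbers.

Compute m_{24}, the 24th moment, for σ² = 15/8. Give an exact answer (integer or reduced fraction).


By the scaled semicircle moment identity, m_{2k} = σ^{2k} · C_k with k = 12.
C_12 = (1/(k+1)) · C(2k, k) = (1/13) · C(24, 12) = (1/13) · 2704156 = 208012.
σ^{2k} = (σ²)^k = (15/8)^12 = 129746337890625/68719476736.

Therefore m_{24} = σ^{24} · C_12 = (129746337890625/68719476736) · 208012 = 6747198809326171875/17179869184.


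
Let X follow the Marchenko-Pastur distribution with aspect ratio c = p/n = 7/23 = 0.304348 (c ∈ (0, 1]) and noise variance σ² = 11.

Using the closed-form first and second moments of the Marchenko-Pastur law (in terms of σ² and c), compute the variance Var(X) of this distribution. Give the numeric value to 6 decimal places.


Recall the MP moments m_1 = E[X] = σ² and m_2 = E[X²] = σ⁴ (1 + c).
m_1 = E[X] = σ² = 11, so m_1² = 121.
m_2 = E[X²] = σ⁴ (1 + c) = 121 · (1 + 0.304348) = 121 · 1.304348 = 157.826087.
(Note m_2 − m_1² simplifies to c · σ⁴ = 0.304348 · 121.)

Var(X) = m_2 − m_1² = 157.826087 − 121 = 36.826087.


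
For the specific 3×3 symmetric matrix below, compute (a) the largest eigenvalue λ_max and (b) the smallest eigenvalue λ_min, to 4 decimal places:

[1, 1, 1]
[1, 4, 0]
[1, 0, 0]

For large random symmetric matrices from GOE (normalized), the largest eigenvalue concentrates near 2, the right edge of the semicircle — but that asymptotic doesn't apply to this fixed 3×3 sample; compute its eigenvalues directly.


Since M is real symmetric, all three eigenvalues are real; they are the roots of det(λI − M) = λ³ − (tr M) λ² + s λ − det M, where s is the sum of the principal 2×2 minors.
tr M = 1 + 4 + 0 = 5.
s = (1·4 − 1²) + (1·0 − 1²) + (4·0 − 0²) = 3 + (-1) + 0 = 2.
det M (expand along row 1) = 1·0 − 1·0 + 1·(-4) = -4.
Characteristic polynomial: λ³ − 5λ² + 2λ + 4 = 0.
Substitute λ = y + (tr M)/3 = y + 1.666667 to remove the quadratic term: y³ + p·y + q = 0 with p = s − (tr M)²/3 = -6.333333 and q = −2(tr M)³/27 + (tr M)·s/3 − det M = -1.925926.
Three real roots ⇒ use the trigonometric (Viète) form: r = 2√(−p/3) = 2.905933, φ = arccos(3q/(p·r)) = arccos(0.313937) = 1.251459 rad.
y_k = r·cos(φ/3 − 2πk/3) for k = 0, 1, 2 gives y = 2.656738, -0.308740, -2.347997.
λ_k = y_k + 1.666667 gives λ = 4.3234, 1.3579, -0.6813 (check: the sum is 5.0000 = tr M).

Hence λ_max = 4.3234 and λ_min = -0.6813.
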